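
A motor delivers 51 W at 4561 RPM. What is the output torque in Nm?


omega = 4561 * 2*pi/60 = 477.6268 rad/s
tau = P / omega = 51 / 477.6268
= 0.1068 Nm


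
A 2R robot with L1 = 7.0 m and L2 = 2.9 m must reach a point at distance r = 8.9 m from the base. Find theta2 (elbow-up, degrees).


cos(theta2) = (r^2 - L1^2 - L2^2) / (2*L1*L2)
cos(theta2) = (79.21 - 49.0 - 8.41) / 40.6
cos(theta2) = 0.536946
theta2 = 57.524 degrees


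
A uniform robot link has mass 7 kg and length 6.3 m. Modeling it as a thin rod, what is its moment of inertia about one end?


I = (1/3) * m * L^2
= (1/3) * 7 * 6.3^2
= 0.333333 * 7 * 39.69
= 92.61 kg*m^2


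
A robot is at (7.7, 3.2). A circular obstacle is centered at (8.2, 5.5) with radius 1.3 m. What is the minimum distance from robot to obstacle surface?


center_dist = sqrt((7.7-8.2)^2 + (3.2-5.5)^2)
= sqrt(0.25 + 5.29)
= 2.3537
min_dist = center_dist - radius = 2.3537 - 1.3 = 1.0537 m


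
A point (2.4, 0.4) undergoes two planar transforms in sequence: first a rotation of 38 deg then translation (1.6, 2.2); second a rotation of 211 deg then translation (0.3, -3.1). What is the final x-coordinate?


After transform 1:
x1 = cos(38)*2.4 - sin(38)*0.4 + 1.6 = 3.245
y1 = sin(38)*2.4 + cos(38)*0.4 + 2.2 = 3.9928
After transform 2:
x2 = cos(211)*3.245 - sin(211)*3.9928 + 0.3
= -0.425


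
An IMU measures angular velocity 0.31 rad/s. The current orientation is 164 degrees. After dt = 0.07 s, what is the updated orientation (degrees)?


delta_theta = w * dt = 0.31 * 0.07 = 0.0217 rad
= 1.2433 deg
theta_new = 164 + 1.2433 = 165.2433 deg


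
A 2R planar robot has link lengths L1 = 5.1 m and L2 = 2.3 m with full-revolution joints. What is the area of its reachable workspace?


r_max = L1 + L2 = 7.4 m
r_min = |L1 - L2| = 2.8 m
Area = pi*(r_max^2 - r_min^2)
= pi*(54.76 - 7.84)
= pi * 46.92
= 147.4035 m^2


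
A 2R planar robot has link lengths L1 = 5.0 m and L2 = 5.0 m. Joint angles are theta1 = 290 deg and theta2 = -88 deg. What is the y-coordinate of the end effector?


Convert angles to radians: theta1 = 5.0615, theta2 = -1.5359
y = L1*sin(theta1) + L2*sin(theta1+theta2)
y = -4.6985 + -1.873
y = -6.5715


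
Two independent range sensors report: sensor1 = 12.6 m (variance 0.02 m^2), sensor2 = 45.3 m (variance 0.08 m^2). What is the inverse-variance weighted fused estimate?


w1 = (1/var1) / (1/var1 + 1/var2)
   = 50.0 / (50.0 + 12.5) = 0.8
w2 = 1 - w1 = 0.2
fused = w1*s1 + w2*s2 = 10.08 + 9.06
= 19.14 m


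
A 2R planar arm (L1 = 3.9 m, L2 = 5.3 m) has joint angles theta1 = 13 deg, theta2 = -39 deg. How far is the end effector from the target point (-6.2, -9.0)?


End effector via forward kinematics:
x = L1*cos(t1) + L2*cos(t1+t2) = 8.5637
y = L1*sin(t1) + L2*sin(t1+t2) = -1.4461
Distance to target:
d = sqrt((-6.2 - 8.5637)^2 + (-9.0 - -1.4461)^2)
= sqrt(217.9654 + 57.062)
= 16.584 m


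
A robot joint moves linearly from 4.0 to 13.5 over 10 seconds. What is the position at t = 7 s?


s = t/T = 7/10 = 0.7
p(t) = p0 + (pf-p0)*s
= 4.0 + (13.5 - 4.0) * 0.7
= 10.65


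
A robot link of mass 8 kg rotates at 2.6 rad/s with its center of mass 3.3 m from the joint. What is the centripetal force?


F = m * omega^2 * r
= 8 * 2.6^2 * 3.3
= 8 * 6.76 * 3.3
= 178.464 N


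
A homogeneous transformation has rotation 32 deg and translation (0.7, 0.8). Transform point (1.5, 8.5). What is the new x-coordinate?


x' = cos(theta)*px - sin(theta)*py + tx
= 0.848*1.5 - 0.5299*8.5 + 0.7
= -2.5322


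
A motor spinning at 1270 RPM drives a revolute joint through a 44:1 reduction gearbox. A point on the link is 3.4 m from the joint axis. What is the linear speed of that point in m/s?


omega_motor = 1270 * 2*pi/60 = 132.9941 rad/s
omega_joint = omega_motor / 44 = 3.0226 rad/s
v = omega_joint * r = 3.0226 * 3.4
= 10.2768 m/s


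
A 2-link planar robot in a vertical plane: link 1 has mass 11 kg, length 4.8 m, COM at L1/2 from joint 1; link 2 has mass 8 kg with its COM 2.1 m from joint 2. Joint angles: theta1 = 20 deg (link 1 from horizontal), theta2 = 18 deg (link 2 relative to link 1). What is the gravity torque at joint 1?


Horizontal distance from joint 1 to link-1 COM:
  x_c1 = (L1/2)*cos(t1) = 2.4 * 0.9397 = 2.2553 m
Horizontal distance from joint 1 to link-2 COM:
  x_c2 = L1*cos(t1) + Lc2*cos(t1+t2)
       = 4.8*0.9397 + 2.1*0.788 = 6.1653 m
tau1 = m1*g*x_c1 + m2*g*x_c2
     = 11*9.81*2.2553 + 8*9.81*6.1653
     = 243.3654 + 483.8564
     = 727.2218 Nm


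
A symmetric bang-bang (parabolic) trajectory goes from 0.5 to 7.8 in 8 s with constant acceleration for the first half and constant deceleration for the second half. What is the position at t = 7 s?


Symmetric rest-to-rest: each phase covers (pf-p0)/2 in time T/2. 0.5*a*(T/2)^2 = (pf-p0)/2 => a = 4*(pf-p0)/T^2
a = 4*(7.8-0.5)/8^2 = 0.4562
t = 7 is in the deceleration phase (t > T/2).
p = pf - 0.5*a*(T-t)^2 = 7.8 - 0.5*0.4562*1^2
= 7.5719


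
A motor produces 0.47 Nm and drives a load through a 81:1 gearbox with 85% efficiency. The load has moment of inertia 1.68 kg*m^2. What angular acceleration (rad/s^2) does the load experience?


tau_out = tau_motor * N * eta
= 0.47 * 81 * 0.85 = 32.3595 Nm
alpha = tau_out / I = 32.3595 / 1.68
= 19.2616 rad/s^2


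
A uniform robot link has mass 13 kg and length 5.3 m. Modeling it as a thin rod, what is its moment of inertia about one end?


I = (1/3) * m * L^2
= (1/3) * 13 * 5.3^2
= 0.333333 * 13 * 28.09
= 121.7233 kg*m^2


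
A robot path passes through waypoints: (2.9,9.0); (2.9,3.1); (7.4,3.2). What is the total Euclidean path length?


Segment lengths:
  seg1 = sqrt((0.0)^2 + (-5.9)^2) = 5.9
  seg2 = sqrt((4.5)^2 + (0.1)^2) = 4.5011
Total = 10.4011


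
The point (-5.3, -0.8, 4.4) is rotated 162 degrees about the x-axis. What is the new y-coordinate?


Rotation about x-axis: y' = y*cos(theta) - z*sin(theta)
= -0.8 * -0.9511 - 4.4 * 0.309
= -0.5988


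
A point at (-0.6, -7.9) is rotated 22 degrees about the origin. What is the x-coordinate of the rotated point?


x' = x*cos(theta) - y*sin(theta)
cos(22 deg) = 0.9272, sin(22 deg) = 0.3746
x' = -0.6 * 0.9272 - -7.9 * 0.3746
= -0.5563 - -2.9594
= 2.4031


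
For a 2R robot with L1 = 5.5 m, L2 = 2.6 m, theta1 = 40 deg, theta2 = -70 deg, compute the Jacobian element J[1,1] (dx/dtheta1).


J[1,1] = -L1*sin(t1) - L2*sin(t1+t2)
= -5.5*sin(40) - 2.6*sin(-30)
= -2.2353


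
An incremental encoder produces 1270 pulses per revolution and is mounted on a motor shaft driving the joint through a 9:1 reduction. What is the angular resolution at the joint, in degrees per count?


counts per rev = 1270
effective counts at joint = 1270 * 9 = 11430
resolution = 360 / 11430
= 0.0315 deg/count


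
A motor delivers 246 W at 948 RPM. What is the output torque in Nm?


omega = 948 * 2*pi/60 = 99.2743 rad/s
tau = P / omega = 246 / 99.2743
= 2.478 Nm


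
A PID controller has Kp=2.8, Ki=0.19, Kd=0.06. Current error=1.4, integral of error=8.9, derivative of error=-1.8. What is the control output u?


u = Kp*e + Ki*int(e) + Kd*de/dt
= 2.8*1.4 + 0.19*8.9 + 0.06*(-1.8)
= 3.92 + 1.691 + -0.108
= 5.503


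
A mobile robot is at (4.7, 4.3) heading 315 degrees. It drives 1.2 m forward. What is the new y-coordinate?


y_new = y0 + d*sin(theta)
= 4.3 + 1.2*sin(315)
= 4.3 + -0.8485
= 3.4515


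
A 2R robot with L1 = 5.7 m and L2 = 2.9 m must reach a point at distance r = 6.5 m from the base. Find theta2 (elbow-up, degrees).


cos(theta2) = (r^2 - L1^2 - L2^2) / (2*L1*L2)
cos(theta2) = (42.25 - 32.49 - 8.41) / 33.06
cos(theta2) = 0.040835
theta2 = 87.6597 degrees


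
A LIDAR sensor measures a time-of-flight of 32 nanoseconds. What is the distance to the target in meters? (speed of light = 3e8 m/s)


tof = 32 ns = 3.2e-08 s
dist = c * tof / 2
= 3e8 * 3.2e-08 / 2
= 4.8 m


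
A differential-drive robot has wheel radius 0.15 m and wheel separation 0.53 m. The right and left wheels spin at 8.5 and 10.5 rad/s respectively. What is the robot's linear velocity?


vR = r*wR = 0.15*8.5 = 1.275 m/s
vL = r*wL = 0.15*10.5 = 1.575 m/s
v = (vR+vL)/2 = 1.425 m/s
omega = (vR-vL)/L = -0.566 rad/s
linear velocity = 1.425 m/s


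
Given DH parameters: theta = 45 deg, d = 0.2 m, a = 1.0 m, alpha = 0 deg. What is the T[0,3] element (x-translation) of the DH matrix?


T[0,3] = a * cos(theta)
= 1.0 * cos(45 deg)
= 1.0 * 0.7071
= 0.7071


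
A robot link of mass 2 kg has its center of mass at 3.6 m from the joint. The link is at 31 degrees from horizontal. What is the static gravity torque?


tau = m*g*L*cos(angle)
= 2 * 9.81 * 3.6 * cos(31 deg)
= 2 * 9.81 * 3.6 * 0.8572
= 60.5434 Nm


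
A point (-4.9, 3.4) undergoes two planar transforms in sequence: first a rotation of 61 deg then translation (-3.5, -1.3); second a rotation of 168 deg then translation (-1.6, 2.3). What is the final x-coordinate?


After transform 1:
x1 = cos(61)*-4.9 - sin(61)*3.4 + -3.5 = -8.8493
y1 = sin(61)*-4.9 + cos(61)*3.4 + -1.3 = -3.9373
After transform 2:
x2 = cos(168)*-8.8493 - sin(168)*-3.9373 + -1.6
= 7.8745


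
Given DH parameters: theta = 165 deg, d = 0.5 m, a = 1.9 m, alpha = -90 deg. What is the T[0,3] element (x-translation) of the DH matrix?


T[0,3] = a * cos(theta)
= 1.9 * cos(165 deg)
= 1.9 * -0.9659
= -1.8353


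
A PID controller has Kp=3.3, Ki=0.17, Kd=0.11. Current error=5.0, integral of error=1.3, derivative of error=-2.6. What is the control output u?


u = Kp*e + Ki*int(e) + Kd*de/dt
= 3.3*5.0 + 0.17*1.3 + 0.11*(-2.6)
= 16.5 + 0.221 + -0.286
= 16.435


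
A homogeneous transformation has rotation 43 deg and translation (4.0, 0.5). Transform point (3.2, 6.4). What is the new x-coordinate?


x' = cos(theta)*px - sin(theta)*py + tx
= 0.7314*3.2 - 0.682*6.4 + 4.0
= 1.9755


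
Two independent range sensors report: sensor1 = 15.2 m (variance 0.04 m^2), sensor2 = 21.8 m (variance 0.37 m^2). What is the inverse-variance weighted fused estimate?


w1 = (1/var1) / (1/var1 + 1/var2)
   = 25.0 / (25.0 + 2.7027) = 0.9024
w2 = 1 - w1 = 0.0976
fused = w1*s1 + w2*s2 = 13.7171 + 2.1268
= 15.8439 m


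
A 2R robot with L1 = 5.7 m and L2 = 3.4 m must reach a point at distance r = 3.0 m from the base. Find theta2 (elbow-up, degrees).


cos(theta2) = (r^2 - L1^2 - L2^2) / (2*L1*L2)
cos(theta2) = (9.0 - 32.49 - 11.56) / 38.76
cos(theta2) = -0.904283
theta2 = 154.7269 degrees


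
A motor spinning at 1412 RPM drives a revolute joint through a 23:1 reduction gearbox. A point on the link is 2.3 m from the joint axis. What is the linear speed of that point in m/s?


omega_motor = 1412 * 2*pi/60 = 147.8643 rad/s
omega_joint = omega_motor / 23 = 6.4289 rad/s
v = omega_joint * r = 6.4289 * 2.3
= 14.7864 m/s


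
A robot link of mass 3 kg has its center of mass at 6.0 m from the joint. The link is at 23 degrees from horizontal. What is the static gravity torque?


tau = m*g*L*cos(angle)
= 3 * 9.81 * 6.0 * cos(23 deg)
= 3 * 9.81 * 6.0 * 0.9205
= 162.5427 Nm


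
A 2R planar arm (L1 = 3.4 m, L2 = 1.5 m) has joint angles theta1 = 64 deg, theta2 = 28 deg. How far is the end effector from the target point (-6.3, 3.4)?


End effector via forward kinematics:
x = L1*cos(t1) + L2*cos(t1+t2) = 1.4381
y = L1*sin(t1) + L2*sin(t1+t2) = 4.555
Distance to target:
d = sqrt((-6.3 - 1.4381)^2 + (3.4 - 4.555)^2)
= sqrt(59.8784 + 1.334)
= 7.8238 m


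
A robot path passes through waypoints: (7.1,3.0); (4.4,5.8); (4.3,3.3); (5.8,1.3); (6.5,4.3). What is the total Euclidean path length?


Segment lengths:
  seg1 = sqrt((-2.7)^2 + (2.8)^2) = 3.8897
  seg2 = sqrt((-0.1)^2 + (-2.5)^2) = 2.502
  seg3 = sqrt((1.5)^2 + (-2.0)^2) = 2.5
  seg4 = sqrt((0.7)^2 + (3.0)^2) = 3.0806
Total = 11.9723


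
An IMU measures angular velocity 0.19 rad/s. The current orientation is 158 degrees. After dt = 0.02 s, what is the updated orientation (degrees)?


delta_theta = w * dt = 0.19 * 0.02 = 0.0038 rad
= 0.2177 deg
theta_new = 158 + 0.2177 = 158.2177 deg


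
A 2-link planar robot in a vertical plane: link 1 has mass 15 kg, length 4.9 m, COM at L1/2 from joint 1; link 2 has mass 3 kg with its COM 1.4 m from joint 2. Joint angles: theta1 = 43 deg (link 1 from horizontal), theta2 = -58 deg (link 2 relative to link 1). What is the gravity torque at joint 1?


Horizontal distance from joint 1 to link-1 COM:
  x_c1 = (L1/2)*cos(t1) = 2.45 * 0.7314 = 1.7918 m
Horizontal distance from joint 1 to link-2 COM:
  x_c2 = L1*cos(t1) + Lc2*cos(t1+t2)
       = 4.9*0.7314 + 1.4*0.9659 = 4.9359 m
tau1 = m1*g*x_c1 + m2*g*x_c2
     = 15*9.81*1.7918 + 3*9.81*4.9359
     = 263.6658 + 145.2644
     = 408.9302 Nm


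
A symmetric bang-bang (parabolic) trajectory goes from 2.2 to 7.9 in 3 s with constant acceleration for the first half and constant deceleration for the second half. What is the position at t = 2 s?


Symmetric rest-to-rest: each phase covers (pf-p0)/2 in time T/2. 0.5*a*(T/2)^2 = (pf-p0)/2 => a = 4*(pf-p0)/T^2
a = 4*(7.9-2.2)/3^2 = 2.5333
t = 2 is in the deceleration phase (t > T/2).
p = pf - 0.5*a*(T-t)^2 = 7.9 - 0.5*2.5333*1^2
= 6.6333


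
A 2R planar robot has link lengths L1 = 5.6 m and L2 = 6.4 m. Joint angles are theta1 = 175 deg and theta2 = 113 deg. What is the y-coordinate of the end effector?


Convert angles to radians: theta1 = 3.0543, theta2 = 1.9722
y = L1*sin(theta1) + L2*sin(theta1+theta2)
y = 0.4881 + -6.0868
y = -5.5987


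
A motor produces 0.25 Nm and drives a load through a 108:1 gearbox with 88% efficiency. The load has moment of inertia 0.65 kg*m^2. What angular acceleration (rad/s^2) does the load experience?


tau_out = tau_motor * N * eta
= 0.25 * 108 * 0.88 = 23.76 Nm
alpha = tau_out / I = 23.76 / 0.65
= 36.5538 rad/s^2


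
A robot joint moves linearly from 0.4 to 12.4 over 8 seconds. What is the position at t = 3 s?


s = t/T = 3/8 = 0.375
p(t) = p0 + (pf-p0)*s
= 0.4 + (12.4 - 0.4) * 0.375
= 4.9


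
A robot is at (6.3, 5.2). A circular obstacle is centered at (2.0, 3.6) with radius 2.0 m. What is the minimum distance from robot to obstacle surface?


center_dist = sqrt((6.3-2.0)^2 + (5.2-3.6)^2)
= sqrt(18.49 + 2.56)
= 4.588
min_dist = center_dist - radius = 4.588 - 2.0 = 2.588 m


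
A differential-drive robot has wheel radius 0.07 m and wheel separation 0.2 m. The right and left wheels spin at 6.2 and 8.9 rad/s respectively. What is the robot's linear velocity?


vR = r*wR = 0.07*6.2 = 0.434 m/s
vL = r*wL = 0.07*8.9 = 0.623 m/s
v = (vR+vL)/2 = 0.5285 m/s
omega = (vR-vL)/L = -0.945 rad/s
linear velocity = 0.5285 m/s


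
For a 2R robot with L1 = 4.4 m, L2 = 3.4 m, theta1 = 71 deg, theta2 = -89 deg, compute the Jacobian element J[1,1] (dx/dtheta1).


J[1,1] = -L1*sin(t1) - L2*sin(t1+t2)
= -4.4*sin(71) - 3.4*sin(-18)
= -3.1096


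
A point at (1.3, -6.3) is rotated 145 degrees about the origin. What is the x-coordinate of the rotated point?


x' = x*cos(theta) - y*sin(theta)
cos(145 deg) = -0.8192, sin(145 deg) = 0.5736
x' = 1.3 * -0.8192 - -6.3 * 0.5736
= -1.0649 - -3.6135
= 2.5486


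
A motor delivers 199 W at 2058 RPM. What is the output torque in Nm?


omega = 2058 * 2*pi/60 = 215.5133 rad/s
tau = P / omega = 199 / 215.5133
= 0.9234 Nm


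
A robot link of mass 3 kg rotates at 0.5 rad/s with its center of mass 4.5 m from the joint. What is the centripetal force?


F = m * omega^2 * r
= 3 * 0.5^2 * 4.5
= 3 * 0.25 * 4.5
= 3.375 N


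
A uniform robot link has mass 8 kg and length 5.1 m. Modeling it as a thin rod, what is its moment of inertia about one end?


I = (1/3) * m * L^2
= (1/3) * 8 * 5.1^2
= 0.333333 * 8 * 26.01
= 69.36 kg*m^2


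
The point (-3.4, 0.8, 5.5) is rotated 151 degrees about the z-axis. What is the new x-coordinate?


Rotation about z-axis: x' = x*cos(theta) - y*sin(theta)
= -3.4 * -0.8746 - 0.8 * 0.4848
= 2.5859


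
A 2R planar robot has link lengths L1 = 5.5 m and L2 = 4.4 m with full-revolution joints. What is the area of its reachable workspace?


r_max = L1 + L2 = 9.9 m
r_min = |L1 - L2| = 1.1 m
Area = pi*(r_max^2 - r_min^2)
= pi*(98.01 - 1.21)
= pi * 96.8
= 304.1062 m^2


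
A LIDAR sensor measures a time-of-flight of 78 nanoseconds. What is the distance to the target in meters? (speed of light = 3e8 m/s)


tof = 78 ns = 7.8e-08 s
dist = c * tof / 2
= 3e8 * 7.8e-08 / 2
= 11.7 m


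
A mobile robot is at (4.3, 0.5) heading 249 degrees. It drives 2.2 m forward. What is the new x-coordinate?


x_new = x0 + d*cos(theta)
= 4.3 + 2.2*cos(249)
= 4.3 + -0.7884
= 3.5116


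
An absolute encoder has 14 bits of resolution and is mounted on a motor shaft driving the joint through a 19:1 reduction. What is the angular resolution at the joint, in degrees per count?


counts = 2^14 = 16384
effective counts at joint = 16384 * 19 = 311296
resolution = 360 / 311296
= 0.0012 deg/count


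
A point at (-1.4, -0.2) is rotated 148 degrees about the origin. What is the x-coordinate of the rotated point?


x' = x*cos(theta) - y*sin(theta)
cos(148 deg) = -0.848, sin(148 deg) = 0.5299
x' = -1.4 * -0.848 - -0.2 * 0.5299
= 1.1873 - -0.106
= 1.2933


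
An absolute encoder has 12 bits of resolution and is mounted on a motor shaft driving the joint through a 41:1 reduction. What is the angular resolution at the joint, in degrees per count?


counts = 2^12 = 4096
effective counts at joint = 4096 * 41 = 167936
resolution = 360 / 167936
= 0.0021 deg/count


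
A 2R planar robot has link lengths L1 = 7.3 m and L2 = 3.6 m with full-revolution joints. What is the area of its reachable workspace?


r_max = L1 + L2 = 10.9 m
r_min = |L1 - L2| = 3.7 m
Area = pi*(r_max^2 - r_min^2)
= pi*(118.81 - 13.69)
= pi * 105.12
= 330.2442 m^2


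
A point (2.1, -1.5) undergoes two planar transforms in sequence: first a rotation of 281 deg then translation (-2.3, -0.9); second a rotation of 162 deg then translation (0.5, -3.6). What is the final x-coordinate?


After transform 1:
x1 = cos(281)*2.1 - sin(281)*-1.5 + -2.3 = -3.3717
y1 = sin(281)*2.1 + cos(281)*-1.5 + -0.9 = -3.2476
After transform 2:
x2 = cos(162)*-3.3717 - sin(162)*-3.2476 + 0.5
= 4.7103


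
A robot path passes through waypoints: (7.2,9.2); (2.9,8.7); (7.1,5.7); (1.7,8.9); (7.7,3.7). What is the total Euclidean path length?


Segment lengths:
  seg1 = sqrt((-4.3)^2 + (-0.5)^2) = 4.329
  seg2 = sqrt((4.2)^2 + (-3.0)^2) = 5.1614
  seg3 = sqrt((-5.4)^2 + (3.2)^2) = 6.2769
  seg4 = sqrt((6.0)^2 + (-5.2)^2) = 7.9398
Total = 23.7071


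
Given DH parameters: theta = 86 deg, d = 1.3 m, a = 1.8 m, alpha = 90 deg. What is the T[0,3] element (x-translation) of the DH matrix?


T[0,3] = a * cos(theta)
= 1.8 * cos(86 deg)
= 1.8 * 0.0698
= 0.1256


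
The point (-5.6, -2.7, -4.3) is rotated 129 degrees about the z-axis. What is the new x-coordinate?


Rotation about z-axis: x' = x*cos(theta) - y*sin(theta)
= -5.6 * -0.6293 - -2.7 * 0.7771
= 5.6225


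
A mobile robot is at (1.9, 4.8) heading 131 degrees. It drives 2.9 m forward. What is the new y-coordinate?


y_new = y0 + d*sin(theta)
= 4.8 + 2.9*sin(131)
= 4.8 + 2.1887
= 6.9887


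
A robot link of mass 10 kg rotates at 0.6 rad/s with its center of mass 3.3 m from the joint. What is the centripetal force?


F = m * omega^2 * r
= 10 * 0.6^2 * 3.3
= 10 * 0.36 * 3.3
= 11.88 N


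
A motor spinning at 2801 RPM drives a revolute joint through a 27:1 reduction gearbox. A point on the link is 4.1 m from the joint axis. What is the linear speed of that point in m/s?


omega_motor = 2801 * 2*pi/60 = 293.32 rad/s
omega_joint = omega_motor / 27 = 10.8637 rad/s
v = omega_joint * r = 10.8637 * 4.1
= 44.5412 m/s


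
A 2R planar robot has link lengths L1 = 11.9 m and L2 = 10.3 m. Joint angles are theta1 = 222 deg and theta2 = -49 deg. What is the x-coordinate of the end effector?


Convert angles to radians: theta1 = 3.8746, theta2 = -0.8552
x = L1*cos(theta1) + L2*cos(theta1+theta2)
x = -8.8434 + -10.2232
x = -19.0666


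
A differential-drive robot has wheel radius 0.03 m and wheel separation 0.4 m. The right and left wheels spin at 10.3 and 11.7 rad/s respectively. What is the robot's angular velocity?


vR = r*wR = 0.03*10.3 = 0.309 m/s
vL = r*wL = 0.03*11.7 = 0.351 m/s
v = (vR+vL)/2 = 0.33 m/s
omega = (vR-vL)/L = -0.105 rad/s
angular velocity = -0.105 rad/s


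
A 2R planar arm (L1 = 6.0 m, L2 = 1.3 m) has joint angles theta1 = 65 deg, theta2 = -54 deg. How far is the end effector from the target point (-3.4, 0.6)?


End effector via forward kinematics:
x = L1*cos(t1) + L2*cos(t1+t2) = 3.8118
y = L1*sin(t1) + L2*sin(t1+t2) = 5.6859
Distance to target:
d = sqrt((-3.4 - 3.8118)^2 + (0.6 - 5.6859)^2)
= sqrt(52.0104 + 25.8664)
= 8.8248 m


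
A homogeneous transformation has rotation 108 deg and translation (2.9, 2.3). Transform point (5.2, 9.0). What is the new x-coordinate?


x' = cos(theta)*px - sin(theta)*py + tx
= -0.309*5.2 - 0.9511*9.0 + 2.9
= -7.2664


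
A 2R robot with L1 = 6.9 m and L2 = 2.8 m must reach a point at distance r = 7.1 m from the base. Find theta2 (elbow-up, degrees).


cos(theta2) = (r^2 - L1^2 - L2^2) / (2*L1*L2)
cos(theta2) = (50.41 - 47.61 - 7.84) / 38.64
cos(theta2) = -0.130435
theta2 = 97.4947 degrees


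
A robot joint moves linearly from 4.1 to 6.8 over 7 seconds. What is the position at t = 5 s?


s = t/T = 5/7 = 0.7143
p(t) = p0 + (pf-p0)*s
= 4.1 + (6.8 - 4.1) * 0.7143
= 6.0286


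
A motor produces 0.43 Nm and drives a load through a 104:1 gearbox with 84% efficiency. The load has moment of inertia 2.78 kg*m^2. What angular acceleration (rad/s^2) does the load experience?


tau_out = tau_motor * N * eta
= 0.43 * 104 * 0.84 = 37.5648 Nm
alpha = tau_out / I = 37.5648 / 2.78
= 13.5125 rad/s^2


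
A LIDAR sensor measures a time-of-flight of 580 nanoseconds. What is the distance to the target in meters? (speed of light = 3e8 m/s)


tof = 580 ns = 5.8e-07 s
dist = c * tof / 2
= 3e8 * 5.8e-07 / 2
= 87.0 m


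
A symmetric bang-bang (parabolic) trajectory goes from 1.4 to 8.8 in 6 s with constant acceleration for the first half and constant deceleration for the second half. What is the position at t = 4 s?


Symmetric rest-to-rest: each phase covers (pf-p0)/2 in time T/2. 0.5*a*(T/2)^2 = (pf-p0)/2 => a = 4*(pf-p0)/T^2
a = 4*(8.8-1.4)/6^2 = 0.8222
t = 4 is in the deceleration phase (t > T/2).
p = pf - 0.5*a*(T-t)^2 = 8.8 - 0.5*0.8222*2^2
= 7.1556


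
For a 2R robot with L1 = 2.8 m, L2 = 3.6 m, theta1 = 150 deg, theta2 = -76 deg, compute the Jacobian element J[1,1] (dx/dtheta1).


J[1,1] = -L1*sin(t1) - L2*sin(t1+t2)
= -2.8*sin(150) - 3.6*sin(74)
= -4.8605


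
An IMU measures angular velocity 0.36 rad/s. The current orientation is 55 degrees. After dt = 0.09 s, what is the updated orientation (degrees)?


delta_theta = w * dt = 0.36 * 0.09 = 0.0324 rad
= 1.8564 deg
theta_new = 55 + 1.8564 = 56.8564 deg


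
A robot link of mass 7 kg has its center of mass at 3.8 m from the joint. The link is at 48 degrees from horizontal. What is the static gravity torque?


tau = m*g*L*cos(angle)
= 7 * 9.81 * 3.8 * cos(48 deg)
= 7 * 9.81 * 3.8 * 0.6691
= 174.607 Nm


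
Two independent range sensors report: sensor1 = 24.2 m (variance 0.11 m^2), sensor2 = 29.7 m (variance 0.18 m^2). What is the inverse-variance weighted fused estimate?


w1 = (1/var1) / (1/var1 + 1/var2)
   = 9.0909 / (9.0909 + 5.5556) = 0.6207
w2 = 1 - w1 = 0.3793
fused = w1*s1 + w2*s2 = 15.0207 + 11.2655
= 26.2862 m


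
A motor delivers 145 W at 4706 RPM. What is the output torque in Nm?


omega = 4706 * 2*pi/60 = 492.8112 rad/s
tau = P / omega = 145 / 492.8112
= 0.2942 Nm


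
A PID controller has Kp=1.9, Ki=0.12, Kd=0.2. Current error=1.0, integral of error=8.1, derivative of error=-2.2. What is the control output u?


u = Kp*e + Ki*int(e) + Kd*de/dt
= 1.9*1.0 + 0.12*8.1 + 0.2*(-2.2)
= 1.9 + 0.972 + -0.44
= 2.432


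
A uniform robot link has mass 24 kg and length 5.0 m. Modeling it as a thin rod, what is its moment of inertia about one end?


I = (1/3) * m * L^2
= (1/3) * 24 * 5.0^2
= 0.333333 * 24 * 25.0
= 200.0 kg*m^2


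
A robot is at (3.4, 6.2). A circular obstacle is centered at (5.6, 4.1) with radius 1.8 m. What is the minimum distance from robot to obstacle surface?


center_dist = sqrt((3.4-5.6)^2 + (6.2-4.1)^2)
= sqrt(4.84 + 4.41)
= 3.0414
min_dist = center_dist - radius = 3.0414 - 1.8 = 1.2414 m


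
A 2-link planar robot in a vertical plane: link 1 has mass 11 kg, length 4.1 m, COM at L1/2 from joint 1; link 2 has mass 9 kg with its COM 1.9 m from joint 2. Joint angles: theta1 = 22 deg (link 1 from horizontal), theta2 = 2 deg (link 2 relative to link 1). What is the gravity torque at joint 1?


Horizontal distance from joint 1 to link-1 COM:
  x_c1 = (L1/2)*cos(t1) = 2.05 * 0.9272 = 1.9007 m
Horizontal distance from joint 1 to link-2 COM:
  x_c2 = L1*cos(t1) + Lc2*cos(t1+t2)
       = 4.1*0.9272 + 1.9*0.9135 = 5.5372 m
tau1 = m1*g*x_c1 + m2*g*x_c2
     = 11*9.81*1.9007 + 9*9.81*5.5372
     = 205.1074 + 488.8785
     = 693.986 Nm


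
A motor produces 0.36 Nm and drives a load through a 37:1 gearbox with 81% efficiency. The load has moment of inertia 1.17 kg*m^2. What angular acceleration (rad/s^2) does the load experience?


tau_out = tau_motor * N * eta
= 0.36 * 37 * 0.81 = 10.7892 Nm
alpha = tau_out / I = 10.7892 / 1.17
= 9.2215 rad/s^2


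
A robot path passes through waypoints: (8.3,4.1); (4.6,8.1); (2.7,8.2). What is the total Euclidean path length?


Segment lengths:
  seg1 = sqrt((-3.7)^2 + (4.0)^2) = 5.4489
  seg2 = sqrt((-1.9)^2 + (0.1)^2) = 1.9026
Total = 7.3515


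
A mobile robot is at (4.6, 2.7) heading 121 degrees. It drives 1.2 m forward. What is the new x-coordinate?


x_new = x0 + d*cos(theta)
= 4.6 + 1.2*cos(121)
= 4.6 + -0.618
= 3.982


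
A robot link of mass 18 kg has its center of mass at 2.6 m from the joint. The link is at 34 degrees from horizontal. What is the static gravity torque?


tau = m*g*L*cos(angle)
= 18 * 9.81 * 2.6 * cos(34 deg)
= 18 * 9.81 * 2.6 * 0.829
= 380.6178 Nm


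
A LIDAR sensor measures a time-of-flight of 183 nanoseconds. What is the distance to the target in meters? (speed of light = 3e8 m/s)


tof = 183 ns = 1.83e-07 s
dist = c * tof / 2
= 3e8 * 1.83e-07 / 2
= 27.45 m


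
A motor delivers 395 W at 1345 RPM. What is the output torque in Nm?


omega = 1345 * 2*pi/60 = 140.8481 rad/s
tau = P / omega = 395 / 140.8481
= 2.8044 Nm


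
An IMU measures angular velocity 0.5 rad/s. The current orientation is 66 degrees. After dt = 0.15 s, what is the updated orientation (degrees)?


delta_theta = w * dt = 0.5 * 0.15 = 0.075 rad
= 4.2972 deg
theta_new = 66 + 4.2972 = 70.2972 deg


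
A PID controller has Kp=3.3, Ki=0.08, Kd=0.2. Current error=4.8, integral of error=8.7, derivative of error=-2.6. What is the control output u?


u = Kp*e + Ki*int(e) + Kd*de/dt
= 3.3*4.8 + 0.08*8.7 + 0.2*(-2.6)
= 15.84 + 0.696 + -0.52
= 16.016


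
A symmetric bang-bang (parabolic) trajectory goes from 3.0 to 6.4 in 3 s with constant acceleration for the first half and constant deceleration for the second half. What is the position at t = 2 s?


Symmetric rest-to-rest: each phase covers (pf-p0)/2 in time T/2. 0.5*a*(T/2)^2 = (pf-p0)/2 => a = 4*(pf-p0)/T^2
a = 4*(6.4-3.0)/3^2 = 1.5111
t = 2 is in the deceleration phase (t > T/2).
p = pf - 0.5*a*(T-t)^2 = 6.4 - 0.5*1.5111*1^2
= 5.6444


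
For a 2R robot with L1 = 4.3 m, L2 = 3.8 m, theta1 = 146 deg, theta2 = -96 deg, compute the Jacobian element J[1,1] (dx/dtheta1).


J[1,1] = -L1*sin(t1) - L2*sin(t1+t2)
= -4.3*sin(146) - 3.8*sin(50)
= -5.3155


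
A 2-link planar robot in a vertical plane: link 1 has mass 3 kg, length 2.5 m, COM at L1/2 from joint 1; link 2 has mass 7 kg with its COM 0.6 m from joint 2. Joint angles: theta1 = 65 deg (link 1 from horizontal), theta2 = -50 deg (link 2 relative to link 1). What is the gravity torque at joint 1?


Horizontal distance from joint 1 to link-1 COM:
  x_c1 = (L1/2)*cos(t1) = 1.25 * 0.4226 = 0.5283 m
Horizontal distance from joint 1 to link-2 COM:
  x_c2 = L1*cos(t1) + Lc2*cos(t1+t2)
       = 2.5*0.4226 + 0.6*0.9659 = 1.6361 m
tau1 = m1*g*x_c1 + m2*g*x_c2
     = 3*9.81*0.5283 + 7*9.81*1.6361
     = 15.5471 + 112.3511
     = 127.8981 Nm


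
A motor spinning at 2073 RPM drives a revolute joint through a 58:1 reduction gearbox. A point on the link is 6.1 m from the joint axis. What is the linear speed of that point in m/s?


omega_motor = 2073 * 2*pi/60 = 217.0841 rad/s
omega_joint = omega_motor / 58 = 3.7428 rad/s
v = omega_joint * r = 3.7428 * 6.1
= 22.8313 m/s


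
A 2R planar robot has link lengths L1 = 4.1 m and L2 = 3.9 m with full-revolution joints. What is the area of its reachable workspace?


r_max = L1 + L2 = 8.0 m
r_min = |L1 - L2| = 0.2 m
Area = pi*(r_max^2 - r_min^2)
= pi*(64.0 - 0.04)
= pi * 63.96
= 200.9363 m^2


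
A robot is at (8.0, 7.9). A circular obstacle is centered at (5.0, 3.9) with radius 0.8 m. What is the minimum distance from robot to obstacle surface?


center_dist = sqrt((8.0-5.0)^2 + (7.9-3.9)^2)
= sqrt(9.0 + 16.0)
= 5.0
min_dist = center_dist - radius = 5.0 - 0.8 = 4.2 m


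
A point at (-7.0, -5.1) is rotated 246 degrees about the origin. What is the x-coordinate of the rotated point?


x' = x*cos(theta) - y*sin(theta)
cos(246 deg) = -0.4067, sin(246 deg) = -0.9135
x' = -7.0 * -0.4067 - -5.1 * -0.9135
= 2.8472 - 4.6591
= -1.8119


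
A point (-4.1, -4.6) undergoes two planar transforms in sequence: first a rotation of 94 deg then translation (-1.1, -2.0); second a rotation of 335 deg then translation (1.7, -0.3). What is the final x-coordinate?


After transform 1:
x1 = cos(94)*-4.1 - sin(94)*-4.6 + -1.1 = 3.7748
y1 = sin(94)*-4.1 + cos(94)*-4.6 + -2.0 = -5.7691
After transform 2:
x2 = cos(335)*3.7748 - sin(335)*-5.7691 + 1.7
= 2.683


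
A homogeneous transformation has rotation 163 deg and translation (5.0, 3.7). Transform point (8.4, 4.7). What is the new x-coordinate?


x' = cos(theta)*px - sin(theta)*py + tx
= -0.9563*8.4 - 0.2924*4.7 + 5.0
= -4.4071


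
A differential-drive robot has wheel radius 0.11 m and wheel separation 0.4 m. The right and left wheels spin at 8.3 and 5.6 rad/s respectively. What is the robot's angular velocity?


vR = r*wR = 0.11*8.3 = 0.913 m/s
vL = r*wL = 0.11*5.6 = 0.616 m/s
v = (vR+vL)/2 = 0.7645 m/s
omega = (vR-vL)/L = 0.7425 rad/s
angular velocity = 0.7425 rad/s


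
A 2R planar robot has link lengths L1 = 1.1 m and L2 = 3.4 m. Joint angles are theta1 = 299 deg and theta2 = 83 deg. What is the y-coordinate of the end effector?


Convert angles to radians: theta1 = 5.2185, theta2 = 1.4486
y = L1*sin(theta1) + L2*sin(theta1+theta2)
y = -0.9621 + 1.2737
y = 0.3116


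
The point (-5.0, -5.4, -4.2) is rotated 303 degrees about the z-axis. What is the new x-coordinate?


Rotation about z-axis: x' = x*cos(theta) - y*sin(theta)
= -5.0 * 0.5446 - -5.4 * -0.8387
= -7.252


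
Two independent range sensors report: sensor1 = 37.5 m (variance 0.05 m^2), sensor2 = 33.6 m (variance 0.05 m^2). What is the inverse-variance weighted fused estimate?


w1 = (1/var1) / (1/var1 + 1/var2)
   = 20.0 / (20.0 + 20.0) = 0.5
w2 = 1 - w1 = 0.5
fused = w1*s1 + w2*s2 = 18.75 + 16.8
= 35.55 m


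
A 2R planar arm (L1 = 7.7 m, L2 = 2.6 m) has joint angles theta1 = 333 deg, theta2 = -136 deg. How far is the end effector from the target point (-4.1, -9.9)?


End effector via forward kinematics:
x = L1*cos(t1) + L2*cos(t1+t2) = 4.3744
y = L1*sin(t1) + L2*sin(t1+t2) = -4.2559
Distance to target:
d = sqrt((-4.1 - 4.3744)^2 + (-9.9 - -4.2559)^2)
= sqrt(71.8147 + 31.8559)
= 10.1819 m


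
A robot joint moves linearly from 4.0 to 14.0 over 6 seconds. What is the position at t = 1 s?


s = t/T = 1/6 = 0.1667
p(t) = p0 + (pf-p0)*s
= 4.0 + (14.0 - 4.0) * 0.1667
= 5.6667


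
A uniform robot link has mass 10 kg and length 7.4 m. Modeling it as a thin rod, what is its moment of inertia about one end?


I = (1/3) * m * L^2
= (1/3) * 10 * 7.4^2
= 0.333333 * 10 * 54.76
= 182.5333 kg*m^2


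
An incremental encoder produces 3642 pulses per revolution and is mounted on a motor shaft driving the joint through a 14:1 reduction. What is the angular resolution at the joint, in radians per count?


counts per rev = 3642
effective counts at joint = 3642 * 14 = 50988
resolution = 2*pi / 50988
= 1.2323e-04 rad/count


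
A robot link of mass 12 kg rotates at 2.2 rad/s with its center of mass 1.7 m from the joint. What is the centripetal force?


F = m * omega^2 * r
= 12 * 2.2^2 * 1.7
= 12 * 4.84 * 1.7
= 98.736 N


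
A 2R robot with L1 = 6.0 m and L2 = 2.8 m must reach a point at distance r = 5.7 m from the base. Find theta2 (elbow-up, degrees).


cos(theta2) = (r^2 - L1^2 - L2^2) / (2*L1*L2)
cos(theta2) = (32.49 - 36.0 - 7.84) / 33.6
cos(theta2) = -0.337798
theta2 = 109.7427 degrees


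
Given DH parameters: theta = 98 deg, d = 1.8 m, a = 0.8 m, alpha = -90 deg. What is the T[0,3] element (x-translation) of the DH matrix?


T[0,3] = a * cos(theta)
= 0.8 * cos(98 deg)
= 0.8 * -0.1392
= -0.1113


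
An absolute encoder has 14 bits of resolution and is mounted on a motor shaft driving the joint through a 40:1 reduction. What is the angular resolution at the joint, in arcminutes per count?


counts = 2^14 = 16384
effective counts at joint = 16384 * 40 = 655360
resolution = 360*60 / 655360
= 0.033 arcmin/count


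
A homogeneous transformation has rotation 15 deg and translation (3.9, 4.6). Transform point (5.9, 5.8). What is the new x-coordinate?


x' = cos(theta)*px - sin(theta)*py + tx
= 0.9659*5.9 - 0.2588*5.8 + 3.9
= 8.0978


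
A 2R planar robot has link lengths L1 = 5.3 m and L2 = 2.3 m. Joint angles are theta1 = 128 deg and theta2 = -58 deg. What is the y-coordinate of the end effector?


Convert angles to radians: theta1 = 2.234, theta2 = -1.0123
y = L1*sin(theta1) + L2*sin(theta1+theta2)
y = 4.1765 + 2.1613
y = 6.3378


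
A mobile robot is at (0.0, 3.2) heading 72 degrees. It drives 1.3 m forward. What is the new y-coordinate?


y_new = y0 + d*sin(theta)
= 3.2 + 1.3*sin(72)
= 3.2 + 1.2364
= 4.4364


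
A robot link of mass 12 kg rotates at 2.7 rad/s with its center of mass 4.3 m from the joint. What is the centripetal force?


F = m * omega^2 * r
= 12 * 2.7^2 * 4.3
= 12 * 7.29 * 4.3
= 376.164 N


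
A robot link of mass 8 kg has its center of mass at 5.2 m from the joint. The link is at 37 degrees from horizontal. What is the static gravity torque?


tau = m*g*L*cos(angle)
= 8 * 9.81 * 5.2 * cos(37 deg)
= 8 * 9.81 * 5.2 * 0.7986
= 325.92 Nm


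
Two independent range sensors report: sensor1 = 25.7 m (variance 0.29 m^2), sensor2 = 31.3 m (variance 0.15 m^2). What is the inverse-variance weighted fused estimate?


w1 = (1/var1) / (1/var1 + 1/var2)
   = 3.4483 / (3.4483 + 6.6667) = 0.3409
w2 = 1 - w1 = 0.6591
fused = w1*s1 + w2*s2 = 8.7614 + 20.6295
= 29.3909 m


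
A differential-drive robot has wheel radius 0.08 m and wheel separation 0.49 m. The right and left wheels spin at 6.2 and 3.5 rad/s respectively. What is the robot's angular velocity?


vR = r*wR = 0.08*6.2 = 0.496 m/s
vL = r*wL = 0.08*3.5 = 0.28 m/s
v = (vR+vL)/2 = 0.388 m/s
omega = (vR-vL)/L = 0.4408 rad/s
angular velocity = 0.4408 rad/s


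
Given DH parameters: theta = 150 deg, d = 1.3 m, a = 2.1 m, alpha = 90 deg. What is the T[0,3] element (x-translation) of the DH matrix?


T[0,3] = a * cos(theta)
= 2.1 * cos(150 deg)
= 2.1 * -0.866
= -1.8187


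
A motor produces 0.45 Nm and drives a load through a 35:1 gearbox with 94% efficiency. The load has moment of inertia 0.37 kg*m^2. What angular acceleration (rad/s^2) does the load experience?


tau_out = tau_motor * N * eta
= 0.45 * 35 * 0.94 = 14.805 Nm
alpha = tau_out / I = 14.805 / 0.37
= 40.0135 rad/s^2


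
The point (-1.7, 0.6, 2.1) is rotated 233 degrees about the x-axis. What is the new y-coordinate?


Rotation about x-axis: y' = y*cos(theta) - z*sin(theta)
= 0.6 * -0.6018 - 2.1 * -0.7986
= 1.316


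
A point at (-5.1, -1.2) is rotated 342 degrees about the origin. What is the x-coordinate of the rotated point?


x' = x*cos(theta) - y*sin(theta)
cos(342 deg) = 0.9511, sin(342 deg) = -0.309
x' = -5.1 * 0.9511 - -1.2 * -0.309
= -4.8504 - 0.3708
= -5.2212


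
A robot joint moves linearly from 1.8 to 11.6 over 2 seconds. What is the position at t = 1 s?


s = t/T = 1/2 = 0.5
p(t) = p0 + (pf-p0)*s
= 1.8 + (11.6 - 1.8) * 0.5
= 6.7


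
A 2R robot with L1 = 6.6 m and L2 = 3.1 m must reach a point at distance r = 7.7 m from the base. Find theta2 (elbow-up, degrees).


cos(theta2) = (r^2 - L1^2 - L2^2) / (2*L1*L2)
cos(theta2) = (59.29 - 43.56 - 9.61) / 40.92
cos(theta2) = 0.14956
theta2 = 81.3986 degrees


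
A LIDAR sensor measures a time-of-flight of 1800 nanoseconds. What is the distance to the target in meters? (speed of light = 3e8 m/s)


tof = 1800 ns = 1.8e-06 s
dist = c * tof / 2
= 3e8 * 1.8e-06 / 2
= 270.0 m


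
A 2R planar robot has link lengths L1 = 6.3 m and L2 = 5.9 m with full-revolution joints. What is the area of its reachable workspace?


r_max = L1 + L2 = 12.2 m
r_min = |L1 - L2| = 0.4 m
Area = pi*(r_max^2 - r_min^2)
= pi*(148.84 - 0.16)
= pi * 148.68
= 467.092 m^2


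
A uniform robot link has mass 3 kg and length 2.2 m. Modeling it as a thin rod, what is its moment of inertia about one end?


I = (1/3) * m * L^2
= (1/3) * 3 * 2.2^2
= 0.333333 * 3 * 4.84
= 4.84 kg*m^2


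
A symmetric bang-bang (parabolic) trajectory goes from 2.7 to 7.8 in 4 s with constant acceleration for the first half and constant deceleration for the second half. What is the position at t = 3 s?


Symmetric rest-to-rest: each phase covers (pf-p0)/2 in time T/2. 0.5*a*(T/2)^2 = (pf-p0)/2 => a = 4*(pf-p0)/T^2
a = 4*(7.8-2.7)/4^2 = 1.275
t = 3 is in the deceleration phase (t > T/2).
p = pf - 0.5*a*(T-t)^2 = 7.8 - 0.5*1.275*1^2
= 7.1625


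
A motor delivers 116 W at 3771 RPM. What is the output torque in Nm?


omega = 3771 * 2*pi/60 = 394.8982 rad/s
tau = P / omega = 116 / 394.8982
= 0.2937 Nm


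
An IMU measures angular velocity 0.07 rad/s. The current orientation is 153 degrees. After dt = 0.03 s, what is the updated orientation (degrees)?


delta_theta = w * dt = 0.07 * 0.03 = 0.0021 rad
= 0.1203 deg
theta_new = 153 + 0.1203 = 153.1203 deg


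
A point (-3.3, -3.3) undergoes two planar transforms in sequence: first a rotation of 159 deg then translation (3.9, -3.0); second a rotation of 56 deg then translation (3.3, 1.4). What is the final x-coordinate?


After transform 1:
x1 = cos(159)*-3.3 - sin(159)*-3.3 + 3.9 = 8.1634
y1 = sin(159)*-3.3 + cos(159)*-3.3 + -3.0 = -1.1018
After transform 2:
x2 = cos(56)*8.1634 - sin(56)*-1.1018 + 3.3
= 8.7784


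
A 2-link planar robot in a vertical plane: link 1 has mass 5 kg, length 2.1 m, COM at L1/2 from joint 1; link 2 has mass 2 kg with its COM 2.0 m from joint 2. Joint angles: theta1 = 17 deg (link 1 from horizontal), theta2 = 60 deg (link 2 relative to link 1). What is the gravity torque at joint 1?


Horizontal distance from joint 1 to link-1 COM:
  x_c1 = (L1/2)*cos(t1) = 1.05 * 0.9563 = 1.0041 m
Horizontal distance from joint 1 to link-2 COM:
  x_c2 = L1*cos(t1) + Lc2*cos(t1+t2)
       = 2.1*0.9563 + 2.0*0.225 = 2.4581 m
tau1 = m1*g*x_c1 + m2*g*x_c2
     = 5*9.81*1.0041 + 2*9.81*2.4581
     = 49.2521 + 48.2287
     = 97.4808 Nm


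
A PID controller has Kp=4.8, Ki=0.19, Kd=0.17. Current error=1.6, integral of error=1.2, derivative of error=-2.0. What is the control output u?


u = Kp*e + Ki*int(e) + Kd*de/dt
= 4.8*1.6 + 0.19*1.2 + 0.17*(-2.0)
= 7.68 + 0.228 + -0.34
= 7.568


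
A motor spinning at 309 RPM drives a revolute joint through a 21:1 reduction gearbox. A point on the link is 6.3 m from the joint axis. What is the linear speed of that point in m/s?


omega_motor = 309 * 2*pi/60 = 32.3584 rad/s
omega_joint = omega_motor / 21 = 1.5409 rad/s
v = omega_joint * r = 1.5409 * 6.3
= 9.7075 m/s
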